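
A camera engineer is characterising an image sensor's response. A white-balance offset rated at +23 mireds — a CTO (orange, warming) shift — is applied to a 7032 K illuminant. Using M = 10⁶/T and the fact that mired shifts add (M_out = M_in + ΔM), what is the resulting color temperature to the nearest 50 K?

M_in = 10⁶/7032 = 142.21 mireds.
M_out = 142.21 + (+23) = 165.21 mireds.
T_out = 10⁶/165.21 = 6053.0 K → 6050 K.

6050 K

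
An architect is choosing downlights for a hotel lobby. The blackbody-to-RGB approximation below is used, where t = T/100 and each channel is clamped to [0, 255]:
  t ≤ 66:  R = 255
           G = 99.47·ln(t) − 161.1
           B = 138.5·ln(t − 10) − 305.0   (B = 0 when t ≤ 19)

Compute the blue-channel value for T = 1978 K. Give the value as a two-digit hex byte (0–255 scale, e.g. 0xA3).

0x0B

t = 1978/100 = 19.78; the t ≤ 66 branch applies.
B = 138.5·ln(19.78 − 10) − 305.0 = 138.5·ln 9.78 − 305.0 = 138.5·2.2803 − 305.0 = 10.827.
Rounded: 11; in hex, 0x0B.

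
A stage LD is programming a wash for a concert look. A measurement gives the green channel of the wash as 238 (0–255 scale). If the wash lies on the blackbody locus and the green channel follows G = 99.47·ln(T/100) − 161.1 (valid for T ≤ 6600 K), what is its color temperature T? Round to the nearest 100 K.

5500 K

ln t = (238 + 161.1) / 99.47 = 4.0123.
t = e^4.0123 = 55.272.
T = 100·t = 5527 K → 5500 K to the nearest 100 K.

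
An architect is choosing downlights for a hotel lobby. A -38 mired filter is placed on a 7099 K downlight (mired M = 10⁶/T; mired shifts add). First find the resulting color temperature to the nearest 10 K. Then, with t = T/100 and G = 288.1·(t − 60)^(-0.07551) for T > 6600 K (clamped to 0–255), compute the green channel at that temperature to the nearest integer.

M_in = 10⁶/7099 = 140.86; M_out = 140.86 + (-38) = 102.86.
T_out = 10⁶/102.86 = 9721.5 K → 9720 K; t = 97.2.
G = 288.1·(97.2 − 60)^(-0.07551) = 288.1·37.2^(-0.07551) = 288.1·0.76104 = 219.256.
Rounded: 219.

219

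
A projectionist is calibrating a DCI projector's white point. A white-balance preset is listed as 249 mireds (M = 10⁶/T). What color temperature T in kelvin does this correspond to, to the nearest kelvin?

T = 10⁶ / 249 = 4016.06 K → 4016 K.

4016 K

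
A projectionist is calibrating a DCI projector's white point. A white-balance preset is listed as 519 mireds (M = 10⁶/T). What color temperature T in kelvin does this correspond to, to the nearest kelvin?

T = 10⁶ / 519 = 1926.78 K → 1927 K.

1927 K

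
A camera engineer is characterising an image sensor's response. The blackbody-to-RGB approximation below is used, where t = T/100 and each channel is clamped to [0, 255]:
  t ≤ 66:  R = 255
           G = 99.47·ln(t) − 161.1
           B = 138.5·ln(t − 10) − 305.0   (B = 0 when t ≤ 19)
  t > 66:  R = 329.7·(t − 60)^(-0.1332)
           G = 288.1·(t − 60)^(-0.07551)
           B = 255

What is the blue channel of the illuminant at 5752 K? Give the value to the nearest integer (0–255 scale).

230

t = 5752/100 = 57.52; the t ≤ 66 branch applies.
B = 138.5·ln(57.52 − 10) − 305.0 = 138.5·ln 47.52 − 305.0 = 138.5·3.8612 − 305.0 = 229.769.
Rounded: 230.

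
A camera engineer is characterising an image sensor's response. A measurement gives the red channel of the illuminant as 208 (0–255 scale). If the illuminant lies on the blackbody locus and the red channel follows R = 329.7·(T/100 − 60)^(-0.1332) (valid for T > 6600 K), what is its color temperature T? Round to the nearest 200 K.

(t − 60)^(-0.1332) = 208/329.7 = 0.63088.
t − 60 = 0.63088^(1/-0.1332) = 0.63088^(-7.508) = 31.763, so t = 91.763.
T = 100·t = 9176 K → 9200 K to the nearest 200 K.

9200 K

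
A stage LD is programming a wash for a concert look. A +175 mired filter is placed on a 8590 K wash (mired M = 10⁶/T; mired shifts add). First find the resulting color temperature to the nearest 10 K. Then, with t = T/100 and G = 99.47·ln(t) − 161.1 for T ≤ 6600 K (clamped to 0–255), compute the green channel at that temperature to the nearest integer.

191

M_in = 10⁶/8590 = 116.41; M_out = 116.41 + (+175) = 291.41.
T_out = 10⁶/291.41 = 3431.5 K → 3430 K; t = 34.3.
G = 99.47·ln 34.3 − 161.1 = 99.47·3.5351 − 161.1 = 190.541.
Rounded: 191.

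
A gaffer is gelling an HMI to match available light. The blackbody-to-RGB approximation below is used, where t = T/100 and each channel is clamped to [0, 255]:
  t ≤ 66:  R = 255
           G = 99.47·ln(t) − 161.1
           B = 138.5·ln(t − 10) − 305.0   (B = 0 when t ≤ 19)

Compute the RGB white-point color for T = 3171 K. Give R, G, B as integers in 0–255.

R=255, G=183, B=121

t = 3171/100 = 31.71; the t ≤ 66 branch applies.
R = 255 by definition for t ≤ 66.
G = 99.47·ln 31.71 − 161.1 = 99.47·3.4566 − 161.1 = 182.731.
B = 138.5·ln(31.71 − 10) − 305.0 = 138.5·ln 21.71 − 305.0 = 138.5·3.0778 − 305.0 = 121.272.
Rounded: (255, 183, 121).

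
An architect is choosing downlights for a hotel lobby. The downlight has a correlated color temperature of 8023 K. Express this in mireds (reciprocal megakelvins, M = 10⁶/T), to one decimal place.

M = 10⁶ / 8023 = 124.642 → 124.6 mireds.

124.6 mireds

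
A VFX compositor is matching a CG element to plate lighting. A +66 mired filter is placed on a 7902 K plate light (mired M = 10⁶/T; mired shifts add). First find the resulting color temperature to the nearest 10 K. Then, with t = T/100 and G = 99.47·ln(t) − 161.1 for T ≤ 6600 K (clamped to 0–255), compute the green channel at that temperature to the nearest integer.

M_in = 10⁶/7902 = 126.55; M_out = 126.55 + (+66) = 192.55.
T_out = 10⁶/192.55 = 5193.4 K → 5190 K; t = 51.9.
G = 99.47·ln 51.9 − 161.1 = 99.47·3.9493 − 161.1 = 231.739.
Rounded: 232.

232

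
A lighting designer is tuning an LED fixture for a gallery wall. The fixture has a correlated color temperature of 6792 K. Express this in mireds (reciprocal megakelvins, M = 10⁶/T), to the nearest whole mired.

147 mireds

M = 10⁶ / 6792 = 147.232 → 147 mireds.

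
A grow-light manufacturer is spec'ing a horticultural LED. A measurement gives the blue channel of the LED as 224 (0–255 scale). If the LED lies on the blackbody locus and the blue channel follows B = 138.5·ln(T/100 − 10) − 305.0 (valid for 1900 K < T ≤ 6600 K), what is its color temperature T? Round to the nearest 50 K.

ln(t − 10) = (224 + 305.0) / 138.5 = 3.8195.
t − 10 = e^3.8195 = 45.581, so t = 55.581.
T = 100·t = 5558 K → 5550 K to the nearest 50 K.

5550 K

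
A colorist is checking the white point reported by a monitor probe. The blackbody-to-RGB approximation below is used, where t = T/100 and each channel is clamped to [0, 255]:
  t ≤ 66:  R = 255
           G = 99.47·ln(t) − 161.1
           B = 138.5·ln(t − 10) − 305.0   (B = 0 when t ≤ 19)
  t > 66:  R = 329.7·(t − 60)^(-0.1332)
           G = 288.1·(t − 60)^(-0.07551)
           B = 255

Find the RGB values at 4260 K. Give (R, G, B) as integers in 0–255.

t = 4260/100 = 42.6; the t ≤ 66 branch applies.
R = 255 by definition for t ≤ 66.
G = 99.47·ln 42.6 − 161.1 = 99.47·3.7519 − 161.1 = 212.097.
B = 138.5·ln(42.6 − 10) − 305.0 = 138.5·ln 32.6 − 305.0 = 138.5·3.4843 − 305.0 = 177.577.
Rounded: (255, 212, 178).

(255, 212, 178)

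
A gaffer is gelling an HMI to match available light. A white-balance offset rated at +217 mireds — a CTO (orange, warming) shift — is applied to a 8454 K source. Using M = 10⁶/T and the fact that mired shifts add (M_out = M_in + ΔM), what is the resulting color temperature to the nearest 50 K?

3000 K

M_in = 10⁶/8454 = 118.29 mireds.
M_out = 118.29 + (+217) = 335.29 mireds.
T_out = 10⁶/335.29 = 2982.5 K → 3000 K.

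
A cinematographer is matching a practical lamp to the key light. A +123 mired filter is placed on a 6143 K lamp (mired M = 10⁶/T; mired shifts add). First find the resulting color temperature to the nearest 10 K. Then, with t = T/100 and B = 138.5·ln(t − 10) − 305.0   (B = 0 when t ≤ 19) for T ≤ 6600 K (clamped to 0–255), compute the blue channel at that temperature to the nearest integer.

M_in = 10⁶/6143 = 162.79; M_out = 162.79 + (+123) = 285.79.
T_out = 10⁶/285.79 = 3499.1 K → 3500 K; t = 35.
B = 138.5·ln(35 − 10) − 305.0 = 138.5·ln 25 − 305.0 = 138.5·3.2189 − 305.0 = 140.814.
Rounded: 141.

141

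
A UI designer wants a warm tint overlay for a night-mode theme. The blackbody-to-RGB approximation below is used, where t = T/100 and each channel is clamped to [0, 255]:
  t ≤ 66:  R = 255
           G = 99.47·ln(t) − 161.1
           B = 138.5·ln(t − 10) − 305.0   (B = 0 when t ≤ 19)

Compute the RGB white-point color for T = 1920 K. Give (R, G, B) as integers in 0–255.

(255, 133, 2)

t = 1920/100 = 19.2; the t ≤ 66 branch applies.
R = 255 by definition for t ≤ 66.
G = 99.47·ln 19.2 − 161.1 = 99.47·2.9549 − 161.1 = 132.825.
B = 138.5·ln(19.2 − 10) − 305.0 = 138.5·ln 9.2 − 305.0 = 138.5·2.2192 − 305.0 = 2.360.
Rounded: (255, 133, 2).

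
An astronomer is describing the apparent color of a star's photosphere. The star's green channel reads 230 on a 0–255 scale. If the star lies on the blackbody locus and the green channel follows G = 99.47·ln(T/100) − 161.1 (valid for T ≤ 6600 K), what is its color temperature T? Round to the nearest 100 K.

5100 K

ln t = (230 + 161.1) / 99.47 = 3.9318.
t = e^3.9318 = 51.001.
T = 100·t = 5100 K → 5100 K to the nearest 100 K.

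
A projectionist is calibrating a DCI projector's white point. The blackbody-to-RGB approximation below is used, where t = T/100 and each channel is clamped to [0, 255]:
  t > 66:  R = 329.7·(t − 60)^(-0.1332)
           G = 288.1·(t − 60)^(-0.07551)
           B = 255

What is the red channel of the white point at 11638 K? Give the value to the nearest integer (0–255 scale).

193

t = 11638/100 = 116.38; the t > 66 branch applies.
R = 329.7·(116.38 − 60)^(-0.1332) = 329.7·56.38^(-0.1332) = 329.7·0.58445 = 192.694.
Rounded: 193.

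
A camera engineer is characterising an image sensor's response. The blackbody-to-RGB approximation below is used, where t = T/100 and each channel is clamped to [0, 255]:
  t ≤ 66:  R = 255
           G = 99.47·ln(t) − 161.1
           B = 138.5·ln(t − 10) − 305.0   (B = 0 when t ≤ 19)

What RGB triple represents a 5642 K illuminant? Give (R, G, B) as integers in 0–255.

(255, 240, 227)

t = 5642/100 = 56.42; the t ≤ 66 branch applies.
R = 255 by definition for t ≤ 66.
G = 99.47·ln 56.42 − 161.1 = 99.47·4.0328 − 161.1 = 240.045.
B = 138.5·ln(56.42 − 10) − 305.0 = 138.5·ln 46.42 − 305.0 = 138.5·3.8377 − 305.0 = 226.526.
Rounded: (255, 240, 227).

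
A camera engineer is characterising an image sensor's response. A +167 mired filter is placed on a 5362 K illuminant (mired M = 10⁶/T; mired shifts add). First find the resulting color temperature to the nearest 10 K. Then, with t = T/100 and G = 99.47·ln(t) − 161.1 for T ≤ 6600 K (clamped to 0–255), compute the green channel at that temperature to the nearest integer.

171

M_in = 10⁶/5362 = 186.50; M_out = 186.50 + (+167) = 353.50.
T_out = 10⁶/353.50 = 2828.9 K → 2830 K; t = 28.3.
G = 99.47·ln 28.3 − 161.1 = 99.47·3.3429 − 161.1 = 171.414.
Rounded: 171.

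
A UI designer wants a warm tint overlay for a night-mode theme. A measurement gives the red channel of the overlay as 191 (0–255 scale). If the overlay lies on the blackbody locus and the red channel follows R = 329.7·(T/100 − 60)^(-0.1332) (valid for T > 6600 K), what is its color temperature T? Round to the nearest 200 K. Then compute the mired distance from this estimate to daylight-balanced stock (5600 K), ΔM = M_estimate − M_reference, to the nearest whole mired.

(t − 60)^(-0.1332) = 191/329.7 = 0.57931.
t − 60 = 0.57931^(1/-0.1332) = 0.57931^(-7.508) = 60.245, so t = 120.245.
T = 100·t = 12025 K → 12000 K to the nearest 200 K.
M_estimate = 10⁶/12000 = 83.33; M_reference = 10⁶/5600 = 178.57.
ΔM = 83.33 − 178.57 = -95.24 → -95 mireds.

-95 mireds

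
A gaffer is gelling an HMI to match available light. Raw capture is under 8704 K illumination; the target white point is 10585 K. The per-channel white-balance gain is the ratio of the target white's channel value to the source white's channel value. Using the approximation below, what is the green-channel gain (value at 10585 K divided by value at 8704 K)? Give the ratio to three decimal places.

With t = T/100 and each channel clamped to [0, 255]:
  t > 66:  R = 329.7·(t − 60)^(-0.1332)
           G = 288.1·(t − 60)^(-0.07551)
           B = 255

At 8704 K (t = 87.04):
  G = 288.1·(87.04 − 60)^(-0.07551) = 288.1·27.04^(-0.07551) = 288.1·0.77960 = 224.601.
At 10585 K (t = 105.85):
  G = 288.1·(105.85 − 60)^(-0.07551) = 288.1·45.85^(-0.07551) = 288.1·0.74912 = 215.822.
Gain = 215.822 / 224.601 = 0.9609 → 0.961.

0.961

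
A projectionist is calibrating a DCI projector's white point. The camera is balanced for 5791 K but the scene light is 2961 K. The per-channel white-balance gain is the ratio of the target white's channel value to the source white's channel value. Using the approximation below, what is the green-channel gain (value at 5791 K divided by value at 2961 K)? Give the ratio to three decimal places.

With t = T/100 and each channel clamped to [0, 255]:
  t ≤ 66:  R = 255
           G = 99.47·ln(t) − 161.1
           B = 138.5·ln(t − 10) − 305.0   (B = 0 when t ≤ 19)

1.379

At 2961 K (t = 29.61):
  G = 99.47·ln 29.61 − 161.1 = 99.47·3.3881 − 161.1 = 175.916.
At 5791 K (t = 57.91):
  G = 99.47·ln 57.91 − 161.1 = 99.47·4.0589 − 161.1 = 242.638.
Gain = 242.638 / 175.916 = 1.3793 → 1.379.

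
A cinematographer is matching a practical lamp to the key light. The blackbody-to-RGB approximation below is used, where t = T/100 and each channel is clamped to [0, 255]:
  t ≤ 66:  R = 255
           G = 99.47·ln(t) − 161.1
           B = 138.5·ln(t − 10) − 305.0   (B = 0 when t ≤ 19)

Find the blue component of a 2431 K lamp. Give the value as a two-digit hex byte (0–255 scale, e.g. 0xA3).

0x40

t = 2431/100 = 24.31; the t ≤ 66 branch applies.
B = 138.5·ln(24.31 − 10) − 305.0 = 138.5·ln 14.31 − 305.0 = 138.5·2.6610 − 305.0 = 63.543.
Rounded: 64; in hex, 0x40.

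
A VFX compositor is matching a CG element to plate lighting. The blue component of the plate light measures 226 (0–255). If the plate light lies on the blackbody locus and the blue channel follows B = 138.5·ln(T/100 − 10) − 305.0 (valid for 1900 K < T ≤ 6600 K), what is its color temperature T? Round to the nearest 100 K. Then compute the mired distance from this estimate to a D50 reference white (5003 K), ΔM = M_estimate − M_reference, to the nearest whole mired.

-21 mireds

ln(t − 10) = (226 + 305.0) / 138.5 = 3.8339.
t − 10 = e^3.8339 = 46.244, so t = 56.244.
T = 100·t = 5624 K → 5600 K to the nearest 100 K.
M_estimate = 10⁶/5600 = 178.57; M_reference = 10⁶/5003 = 199.88.
ΔM = 178.57 − 199.88 = -21.31 → -21 mireds.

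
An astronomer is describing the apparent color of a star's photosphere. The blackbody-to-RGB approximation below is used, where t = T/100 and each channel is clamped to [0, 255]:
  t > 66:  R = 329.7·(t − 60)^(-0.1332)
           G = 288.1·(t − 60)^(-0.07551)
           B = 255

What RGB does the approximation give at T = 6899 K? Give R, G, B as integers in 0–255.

t = 6899/100 = 68.99; the t > 66 branch applies.
R = 329.7·(68.99 − 60)^(-0.1332) = 329.7·8.99^(-0.1332) = 329.7·0.74638 = 246.081.
G = 288.1·(68.99 − 60)^(-0.07551) = 288.1·8.99^(-0.07551) = 288.1·0.84719 = 244.076.
B = 255 by definition for t > 66.
Rounded: (246, 244, 255).

R=246, G=244, B=255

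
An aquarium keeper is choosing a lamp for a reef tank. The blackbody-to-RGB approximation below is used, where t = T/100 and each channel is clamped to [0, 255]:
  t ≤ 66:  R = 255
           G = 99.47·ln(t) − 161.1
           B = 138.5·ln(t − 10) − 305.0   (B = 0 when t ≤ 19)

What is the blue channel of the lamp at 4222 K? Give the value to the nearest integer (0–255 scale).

176

t = 4222/100 = 42.22; the t ≤ 66 branch applies.
B = 138.5·ln(42.22 − 10) − 305.0 = 138.5·ln 32.22 − 305.0 = 138.5·3.4726 − 305.0 = 175.953.
Rounded: 176.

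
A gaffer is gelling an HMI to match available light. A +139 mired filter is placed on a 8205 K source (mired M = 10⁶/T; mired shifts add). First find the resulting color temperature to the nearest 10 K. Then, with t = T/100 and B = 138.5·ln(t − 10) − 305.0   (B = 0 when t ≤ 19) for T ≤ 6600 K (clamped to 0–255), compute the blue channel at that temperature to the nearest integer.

158

M_in = 10⁶/8205 = 121.88; M_out = 121.88 + (+139) = 260.88.
T_out = 10⁶/260.88 = 3833.2 K → 3830 K; t = 38.3.
B = 138.5·ln(38.3 − 10) − 305.0 = 138.5·ln 28.3 − 305.0 = 138.5·3.3429 − 305.0 = 157.986.
Rounded: 158.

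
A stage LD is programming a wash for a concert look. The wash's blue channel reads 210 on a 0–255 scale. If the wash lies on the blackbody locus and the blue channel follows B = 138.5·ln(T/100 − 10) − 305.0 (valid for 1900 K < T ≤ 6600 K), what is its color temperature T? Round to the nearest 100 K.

5100 K

ln(t − 10) = (210 + 305.0) / 138.5 = 3.7184.
t − 10 = e^3.7184 = 41.199, so t = 51.199.
T = 100·t = 5120 K → 5100 K to the nearest 100 K.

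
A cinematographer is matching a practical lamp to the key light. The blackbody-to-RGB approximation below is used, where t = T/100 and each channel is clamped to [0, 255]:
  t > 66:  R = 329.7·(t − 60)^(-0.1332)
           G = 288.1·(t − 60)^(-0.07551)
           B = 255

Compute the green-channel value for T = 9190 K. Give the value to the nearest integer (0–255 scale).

222

t = 9190/100 = 91.9; the t > 66 branch applies.
G = 288.1·(91.9 − 60)^(-0.07551) = 288.1·31.9^(-0.07551) = 288.1·0.76993 = 221.816.
Rounded: 222.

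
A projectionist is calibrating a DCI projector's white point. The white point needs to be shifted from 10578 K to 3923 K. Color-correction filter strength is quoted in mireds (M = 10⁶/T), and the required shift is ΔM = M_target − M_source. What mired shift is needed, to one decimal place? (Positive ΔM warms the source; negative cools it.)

+160.4 mireds

M_source = 10⁶/10578 = 94.536; M_target = 10⁶/3923 = 254.907.
ΔM = 254.907 − 94.536 = 160.371 → +160.4 mireds, a warming shift.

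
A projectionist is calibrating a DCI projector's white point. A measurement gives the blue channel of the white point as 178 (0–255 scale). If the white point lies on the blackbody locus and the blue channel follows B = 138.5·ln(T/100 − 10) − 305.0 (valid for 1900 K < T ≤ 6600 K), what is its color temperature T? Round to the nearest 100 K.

4300 K

ln(t − 10) = (178 + 305.0) / 138.5 = 3.4874.
t − 10 = e^3.4874 = 32.700, so t = 42.700.
T = 100·t = 4270 K → 4300 K to the nearest 100 K.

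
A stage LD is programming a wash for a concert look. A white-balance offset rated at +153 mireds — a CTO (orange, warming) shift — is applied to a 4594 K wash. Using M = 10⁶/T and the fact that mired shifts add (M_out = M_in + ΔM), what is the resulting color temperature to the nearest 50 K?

2700 K

M_in = 10⁶/4594 = 217.68 mireds.
M_out = 217.68 + (+153) = 370.68 mireds.
T_out = 10⁶/370.68 = 2697.8 K → 2700 K.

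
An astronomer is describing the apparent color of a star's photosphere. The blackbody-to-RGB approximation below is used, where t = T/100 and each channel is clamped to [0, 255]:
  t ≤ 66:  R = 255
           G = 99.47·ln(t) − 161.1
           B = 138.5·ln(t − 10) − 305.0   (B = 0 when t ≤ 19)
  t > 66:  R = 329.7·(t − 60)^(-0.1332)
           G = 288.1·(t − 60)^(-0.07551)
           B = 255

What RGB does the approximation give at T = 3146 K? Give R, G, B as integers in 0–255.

R=255, G=182, B=120

t = 3146/100 = 31.46; the t ≤ 66 branch applies.
R = 255 by definition for t ≤ 66.
G = 99.47·ln 31.46 − 161.1 = 99.47·3.4487 − 161.1 = 181.944.
B = 138.5·ln(31.46 − 10) − 305.0 = 138.5·ln 21.46 − 305.0 = 138.5·3.0662 − 305.0 = 119.667.
Rounded: (255, 182, 120).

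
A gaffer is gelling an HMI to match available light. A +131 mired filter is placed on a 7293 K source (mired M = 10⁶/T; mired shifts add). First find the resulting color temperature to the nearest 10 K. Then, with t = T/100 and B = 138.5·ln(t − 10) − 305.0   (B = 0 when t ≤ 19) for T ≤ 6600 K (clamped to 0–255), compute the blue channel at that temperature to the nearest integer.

M_in = 10⁶/7293 = 137.12; M_out = 137.12 + (+131) = 268.12.
T_out = 10⁶/268.12 = 3729.7 K → 3730 K; t = 37.3.
B = 138.5·ln(37.3 − 10) − 305.0 = 138.5·ln 27.3 − 305.0 = 138.5·3.3069 − 305.0 = 153.004.
Rounded: 153.

153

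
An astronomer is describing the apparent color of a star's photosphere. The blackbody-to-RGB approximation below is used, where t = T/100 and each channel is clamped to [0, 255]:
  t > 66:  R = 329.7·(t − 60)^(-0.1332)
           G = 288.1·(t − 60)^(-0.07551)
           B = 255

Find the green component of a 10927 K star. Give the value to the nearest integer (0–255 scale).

215

t = 10927/100 = 109.27; the t > 66 branch applies.
G = 288.1·(109.27 − 60)^(-0.07551) = 288.1·49.27^(-0.07551) = 288.1·0.74506 = 214.653.
Rounded: 215.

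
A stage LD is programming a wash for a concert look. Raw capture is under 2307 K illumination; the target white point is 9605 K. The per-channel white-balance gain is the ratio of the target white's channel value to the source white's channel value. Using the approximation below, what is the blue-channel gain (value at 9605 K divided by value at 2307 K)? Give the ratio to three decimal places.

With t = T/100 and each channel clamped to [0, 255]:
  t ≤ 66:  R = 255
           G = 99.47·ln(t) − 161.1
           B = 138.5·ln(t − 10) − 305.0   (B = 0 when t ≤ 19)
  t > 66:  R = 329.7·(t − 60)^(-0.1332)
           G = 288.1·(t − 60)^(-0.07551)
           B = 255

At 2307 K (t = 23.07):
  B = 138.5·ln(23.07 − 10) − 305.0 = 138.5·ln 13.07 − 305.0 = 138.5·2.5703 − 305.0 = 50.989.
At 9605 K (t = 96.05):
  B = 255 by definition for t > 66.
Gain = 255.000 / 50.989 = 5.0011 → 5.001.

5.001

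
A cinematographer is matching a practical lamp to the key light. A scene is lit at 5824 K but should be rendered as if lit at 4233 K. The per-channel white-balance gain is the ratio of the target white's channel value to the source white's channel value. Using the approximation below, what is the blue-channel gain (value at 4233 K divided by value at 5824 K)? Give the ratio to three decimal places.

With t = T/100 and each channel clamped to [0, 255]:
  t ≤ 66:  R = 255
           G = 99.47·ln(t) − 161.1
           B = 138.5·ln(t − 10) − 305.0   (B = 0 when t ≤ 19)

At 5824 K (t = 58.24):
  B = 138.5·ln(58.24 − 10) − 305.0 = 138.5·ln 48.24 − 305.0 = 138.5·3.8762 − 305.0 = 231.852.
At 4233 K (t = 42.33):
  B = 138.5·ln(42.33 − 10) − 305.0 = 138.5·ln 32.33 − 305.0 = 138.5·3.4760 − 305.0 = 176.425.
Gain = 176.425 / 231.852 = 0.7609 → 0.761.

0.761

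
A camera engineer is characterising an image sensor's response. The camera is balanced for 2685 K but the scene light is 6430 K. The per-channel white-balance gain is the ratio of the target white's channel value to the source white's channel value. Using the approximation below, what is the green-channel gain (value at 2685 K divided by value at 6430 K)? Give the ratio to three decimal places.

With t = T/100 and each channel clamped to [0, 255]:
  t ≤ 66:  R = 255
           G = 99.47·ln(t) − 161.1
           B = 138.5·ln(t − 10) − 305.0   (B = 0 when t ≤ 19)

At 6430 K (t = 64.3):
  G = 99.47·ln 64.3 − 161.1 = 99.47·4.1636 − 161.1 = 253.049.
At 2685 K (t = 26.85):
  G = 99.47·ln 26.85 − 161.1 = 99.47·3.2903 − 161.1 = 166.183.
Gain = 166.183 / 253.049 = 0.6567 → 0.657.

0.657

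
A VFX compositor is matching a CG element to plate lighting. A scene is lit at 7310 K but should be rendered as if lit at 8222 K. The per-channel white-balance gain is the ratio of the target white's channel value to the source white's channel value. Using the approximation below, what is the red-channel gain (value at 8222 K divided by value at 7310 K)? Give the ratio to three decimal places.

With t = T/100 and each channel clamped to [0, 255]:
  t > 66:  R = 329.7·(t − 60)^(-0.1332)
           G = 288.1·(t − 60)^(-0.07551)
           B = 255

At 7310 K (t = 73.1):
  R = 329.7·(73.1 − 60)^(-0.1332) = 329.7·13.1^(-0.1332) = 329.7·0.70987 = 234.044.
At 8222 K (t = 82.22):
  R = 329.7·(82.22 − 60)^(-0.1332) = 329.7·22.22^(-0.1332) = 329.7·0.66163 = 218.139.
Gain = 218.139 / 234.044 = 0.9320 → 0.932.

0.932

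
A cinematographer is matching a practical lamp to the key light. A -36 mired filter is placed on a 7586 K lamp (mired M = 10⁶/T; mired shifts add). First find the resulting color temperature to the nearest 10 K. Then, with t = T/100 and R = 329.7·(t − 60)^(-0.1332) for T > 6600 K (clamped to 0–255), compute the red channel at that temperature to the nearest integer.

M_in = 10⁶/7586 = 131.82; M_out = 131.82 + (-36) = 95.82.
T_out = 10⁶/95.82 = 10436.0 K → 10440 K; t = 104.4.
R = 329.7·(104.4 − 60)^(-0.1332) = 329.7·44.4^(-0.1332) = 329.7·0.60335 = 198.924.
Rounded: 199.

199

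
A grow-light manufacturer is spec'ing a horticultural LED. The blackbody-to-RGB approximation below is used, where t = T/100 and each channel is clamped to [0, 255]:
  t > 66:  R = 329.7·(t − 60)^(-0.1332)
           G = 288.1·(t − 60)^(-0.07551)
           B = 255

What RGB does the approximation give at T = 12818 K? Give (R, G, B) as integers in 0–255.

t = 12818/100 = 128.18; the t > 66 branch applies.
R = 329.7·(128.18 − 60)^(-0.1332) = 329.7·68.18^(-0.1332) = 329.7·0.56985 = 187.878.
G = 288.1·(128.18 − 60)^(-0.07551) = 288.1·68.18^(-0.07551) = 288.1·0.72701 = 209.452.
B = 255 by definition for t > 66.
Rounded: (188, 209, 255).

(188, 209, 255)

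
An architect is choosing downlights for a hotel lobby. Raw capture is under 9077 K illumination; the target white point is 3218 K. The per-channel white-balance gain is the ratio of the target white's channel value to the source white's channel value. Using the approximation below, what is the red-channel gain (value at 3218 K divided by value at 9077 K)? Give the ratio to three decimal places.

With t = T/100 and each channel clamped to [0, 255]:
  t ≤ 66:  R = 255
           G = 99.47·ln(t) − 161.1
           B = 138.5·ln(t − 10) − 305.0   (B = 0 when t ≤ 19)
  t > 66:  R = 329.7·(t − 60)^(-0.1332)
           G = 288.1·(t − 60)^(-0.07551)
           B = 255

1.221

At 9077 K (t = 90.77):
  R = 329.7·(90.77 − 60)^(-0.1332) = 329.7·30.77^(-0.1332) = 329.7·0.63355 = 208.882.
At 3218 K (t = 32.18):
  R = 255 by definition for t ≤ 66.
Gain = 255.000 / 208.882 = 1.2208 → 1.221.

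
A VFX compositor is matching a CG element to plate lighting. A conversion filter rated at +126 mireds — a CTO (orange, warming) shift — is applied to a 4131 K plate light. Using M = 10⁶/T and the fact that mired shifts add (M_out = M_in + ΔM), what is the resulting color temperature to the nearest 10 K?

M_in = 10⁶/4131 = 242.07 mireds.
M_out = 242.07 + (+126) = 368.07 mireds.
T_out = 10⁶/368.07 = 2716.9 K → 2720 K.

2720 K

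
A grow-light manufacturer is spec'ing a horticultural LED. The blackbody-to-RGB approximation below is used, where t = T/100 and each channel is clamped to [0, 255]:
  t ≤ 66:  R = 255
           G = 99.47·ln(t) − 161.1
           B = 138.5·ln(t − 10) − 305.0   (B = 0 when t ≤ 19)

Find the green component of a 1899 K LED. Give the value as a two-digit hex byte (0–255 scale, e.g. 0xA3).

0x84

t = 1899/100 = 18.99; the t ≤ 66 branch applies.
G = 99.47·ln 18.99 − 161.1 = 99.47·2.9439 − 161.1 = 131.731.
Rounded: 132; in hex, 0x84.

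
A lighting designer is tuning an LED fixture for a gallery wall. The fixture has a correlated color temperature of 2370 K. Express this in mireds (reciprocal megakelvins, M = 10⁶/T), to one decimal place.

421.9 mireds

M = 10⁶ / 2370 = 421.941 → 421.9 mireds.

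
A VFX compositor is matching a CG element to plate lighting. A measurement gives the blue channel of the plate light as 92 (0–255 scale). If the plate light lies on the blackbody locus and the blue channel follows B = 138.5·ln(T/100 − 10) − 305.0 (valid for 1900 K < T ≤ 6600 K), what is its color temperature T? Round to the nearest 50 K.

ln(t − 10) = (92 + 305.0) / 138.5 = 2.8664.
t − 10 = e^2.8664 = 17.574, so t = 27.574.
T = 100·t = 2757 K → 2750 K to the nearest 50 K.

2750 K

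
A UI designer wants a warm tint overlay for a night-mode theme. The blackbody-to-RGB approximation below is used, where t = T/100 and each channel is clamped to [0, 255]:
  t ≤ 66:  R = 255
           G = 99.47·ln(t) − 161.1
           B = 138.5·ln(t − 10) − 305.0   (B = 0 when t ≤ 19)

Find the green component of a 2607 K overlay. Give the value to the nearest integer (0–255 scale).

163

t = 2607/100 = 26.07; the t ≤ 66 branch applies.
G = 99.47·ln 26.07 − 161.1 = 99.47·3.2608 − 161.1 = 163.250.
Rounded: 163.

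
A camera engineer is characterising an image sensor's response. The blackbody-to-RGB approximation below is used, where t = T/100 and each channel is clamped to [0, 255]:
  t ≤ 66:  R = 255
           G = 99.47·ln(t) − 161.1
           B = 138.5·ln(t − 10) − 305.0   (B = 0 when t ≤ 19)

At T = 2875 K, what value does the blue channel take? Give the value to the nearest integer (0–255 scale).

101

t = 2875/100 = 28.75; the t ≤ 66 branch applies.
B = 138.5·ln(28.75 − 10) − 305.0 = 138.5·ln 18.75 − 305.0 = 138.5·2.9312 − 305.0 = 100.970.
Rounded: 101.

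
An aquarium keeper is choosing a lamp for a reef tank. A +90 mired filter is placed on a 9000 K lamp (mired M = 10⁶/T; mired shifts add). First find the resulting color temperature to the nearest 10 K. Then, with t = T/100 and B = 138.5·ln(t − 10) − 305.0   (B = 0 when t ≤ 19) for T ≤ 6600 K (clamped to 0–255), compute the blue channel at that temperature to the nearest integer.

M_in = 10⁶/9000 = 111.11; M_out = 111.11 + (+90) = 201.11.
T_out = 10⁶/201.11 = 4972.4 K → 4970 K; t = 49.7.
B = 138.5·ln(49.7 − 10) − 305.0 = 138.5·ln 39.7 − 305.0 = 138.5·3.6814 − 305.0 = 204.867.
Rounded: 205.

205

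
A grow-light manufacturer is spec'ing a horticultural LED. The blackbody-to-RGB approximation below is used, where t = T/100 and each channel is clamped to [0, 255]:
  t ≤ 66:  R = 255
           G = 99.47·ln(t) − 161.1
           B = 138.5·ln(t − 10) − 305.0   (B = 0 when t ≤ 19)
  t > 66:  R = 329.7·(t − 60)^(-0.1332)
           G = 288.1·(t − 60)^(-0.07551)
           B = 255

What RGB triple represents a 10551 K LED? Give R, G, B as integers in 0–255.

t = 10551/100 = 105.51; the t > 66 branch applies.
R = 329.7·(105.51 − 60)^(-0.1332) = 329.7·45.51^(-0.1332) = 329.7·0.60137 = 198.271.
G = 288.1·(105.51 − 60)^(-0.07551) = 288.1·45.51^(-0.07551) = 288.1·0.74954 = 215.943.
B = 255 by definition for t > 66.
Rounded: (198, 216, 255).

R=198, G=216, B=255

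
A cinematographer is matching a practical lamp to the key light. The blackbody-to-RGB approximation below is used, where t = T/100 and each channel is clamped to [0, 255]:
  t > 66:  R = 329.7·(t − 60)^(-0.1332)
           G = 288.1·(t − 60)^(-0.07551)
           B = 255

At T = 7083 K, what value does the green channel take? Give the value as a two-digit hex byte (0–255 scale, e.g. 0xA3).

0xF1

t = 7083/100 = 70.83; the t > 66 branch applies.
G = 288.1·(70.83 − 60)^(-0.07551) = 288.1·10.83^(-0.07551) = 288.1·0.83536 = 240.668.
Rounded: 241; in hex, 0xF1.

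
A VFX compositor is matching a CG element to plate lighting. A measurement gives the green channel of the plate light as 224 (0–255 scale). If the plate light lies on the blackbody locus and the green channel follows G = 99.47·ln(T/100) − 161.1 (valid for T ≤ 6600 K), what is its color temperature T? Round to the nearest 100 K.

4800 K

ln t = (224 + 161.1) / 99.47 = 3.8715.
t = e^3.8715 = 48.015.
T = 100·t = 4802 K → 4800 K to the nearest 100 K.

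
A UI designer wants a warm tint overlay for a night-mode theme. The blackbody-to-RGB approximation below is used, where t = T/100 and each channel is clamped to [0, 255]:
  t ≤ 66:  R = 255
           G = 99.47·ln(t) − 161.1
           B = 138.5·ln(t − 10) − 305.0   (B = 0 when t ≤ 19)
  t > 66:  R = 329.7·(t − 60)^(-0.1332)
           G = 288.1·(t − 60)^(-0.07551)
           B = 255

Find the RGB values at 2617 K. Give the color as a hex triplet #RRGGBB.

#FFA450

t = 2617/100 = 26.17; the t ≤ 66 branch applies.
R = 255 by definition for t ≤ 66.
G = 99.47·ln 26.17 − 161.1 = 99.47·3.2646 − 161.1 = 163.631.
B = 138.5·ln(26.17 − 10) − 305.0 = 138.5·ln 16.17 − 305.0 = 138.5·2.7832 − 305.0 = 80.467.
Rounded: (255, 164, 80).
In hex: #FFA450.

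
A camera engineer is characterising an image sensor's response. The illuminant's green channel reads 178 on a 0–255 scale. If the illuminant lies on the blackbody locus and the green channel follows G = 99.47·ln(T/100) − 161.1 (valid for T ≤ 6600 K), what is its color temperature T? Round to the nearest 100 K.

3000 K

ln t = (178 + 161.1) / 99.47 = 3.4091.
t = e^3.4091 = 30.237.
T = 100·t = 3024 K → 3000 K to the nearest 100 K.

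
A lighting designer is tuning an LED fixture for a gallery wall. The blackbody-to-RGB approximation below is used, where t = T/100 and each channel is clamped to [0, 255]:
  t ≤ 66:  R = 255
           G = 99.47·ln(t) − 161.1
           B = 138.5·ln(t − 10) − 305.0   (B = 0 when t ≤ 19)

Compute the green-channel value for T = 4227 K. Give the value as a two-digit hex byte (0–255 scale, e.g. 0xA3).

0xD3

t = 4227/100 = 42.27; the t ≤ 66 branch applies.
G = 99.47·ln 42.27 − 161.1 = 99.47·3.7441 − 161.1 = 211.323.
Rounded: 211; in hex, 0xD3.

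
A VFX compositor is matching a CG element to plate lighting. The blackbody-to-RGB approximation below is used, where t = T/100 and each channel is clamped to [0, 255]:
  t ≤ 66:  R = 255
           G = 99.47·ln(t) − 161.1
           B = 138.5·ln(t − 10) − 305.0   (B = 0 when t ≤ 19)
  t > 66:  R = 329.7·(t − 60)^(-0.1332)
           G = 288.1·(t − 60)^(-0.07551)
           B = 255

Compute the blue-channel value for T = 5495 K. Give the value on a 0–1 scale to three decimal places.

t = 5495/100 = 54.95; the t ≤ 66 branch applies.
B = 138.5·ln(54.95 − 10) − 305.0 = 138.5·ln 44.95 − 305.0 = 138.5·3.8056 − 305.0 = 222.069.
On a 0–1 scale: 222.069/255 = 0.8709 → 0.871.

0.871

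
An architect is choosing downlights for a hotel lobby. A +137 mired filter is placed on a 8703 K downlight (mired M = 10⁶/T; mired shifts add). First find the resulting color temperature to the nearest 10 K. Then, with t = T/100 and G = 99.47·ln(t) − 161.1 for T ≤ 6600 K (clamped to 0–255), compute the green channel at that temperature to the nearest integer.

205

M_in = 10⁶/8703 = 114.90; M_out = 114.90 + (+137) = 251.90.
T_out = 10⁶/251.90 = 3969.8 K → 3970 K; t = 39.7.
G = 99.47·ln 39.7 − 161.1 = 99.47·3.6814 − 161.1 = 205.084.
Rounded: 205.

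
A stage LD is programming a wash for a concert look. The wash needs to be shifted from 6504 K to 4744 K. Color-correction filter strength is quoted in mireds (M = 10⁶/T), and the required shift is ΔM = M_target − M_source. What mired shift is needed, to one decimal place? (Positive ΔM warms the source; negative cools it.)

M_source = 10⁶/6504 = 153.752; M_target = 10⁶/4744 = 210.793.
ΔM = 210.793 − 153.752 = 57.041 → +57.0 mireds, a warming shift.

+57.0 mireds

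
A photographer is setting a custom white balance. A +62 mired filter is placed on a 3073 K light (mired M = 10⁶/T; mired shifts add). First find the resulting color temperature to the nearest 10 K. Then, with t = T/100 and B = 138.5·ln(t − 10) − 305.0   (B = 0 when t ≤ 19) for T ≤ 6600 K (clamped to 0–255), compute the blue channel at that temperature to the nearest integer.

77

M_in = 10⁶/3073 = 325.41; M_out = 325.41 + (+62) = 387.41.
T_out = 10⁶/387.41 = 2581.2 K → 2580 K; t = 25.8.
B = 138.5·ln(25.8 − 10) − 305.0 = 138.5·ln 15.8 − 305.0 = 138.5·2.7600 − 305.0 = 77.261.
Rounded: 77.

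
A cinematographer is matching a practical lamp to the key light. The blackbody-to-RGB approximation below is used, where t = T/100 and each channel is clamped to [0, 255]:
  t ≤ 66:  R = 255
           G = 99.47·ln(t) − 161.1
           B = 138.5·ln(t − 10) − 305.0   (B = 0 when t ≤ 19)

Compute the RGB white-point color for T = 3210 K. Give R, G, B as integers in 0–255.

R=255, G=184, B=124

t = 3210/100 = 32.1; the t ≤ 66 branch applies.
R = 255 by definition for t ≤ 66.
G = 99.47·ln 32.1 − 161.1 = 99.47·3.4689 − 161.1 = 183.947.
B = 138.5·ln(32.1 − 10) − 305.0 = 138.5·ln 22.1 − 305.0 = 138.5·3.0956 − 305.0 = 123.737.
Rounded: (255, 184, 124).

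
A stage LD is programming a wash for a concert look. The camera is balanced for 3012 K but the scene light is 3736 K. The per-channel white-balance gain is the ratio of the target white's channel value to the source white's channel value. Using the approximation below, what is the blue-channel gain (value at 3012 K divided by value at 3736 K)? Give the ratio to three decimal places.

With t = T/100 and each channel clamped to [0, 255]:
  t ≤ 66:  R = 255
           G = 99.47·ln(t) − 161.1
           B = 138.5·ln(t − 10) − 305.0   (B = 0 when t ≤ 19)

At 3736 K (t = 37.36):
  B = 138.5·ln(37.36 − 10) − 305.0 = 138.5·ln 27.36 − 305.0 = 138.5·3.3091 − 305.0 = 153.308.
At 3012 K (t = 30.12):
  B = 138.5·ln(30.12 − 10) − 305.0 = 138.5·ln 20.12 − 305.0 = 138.5·3.0017 − 305.0 = 110.737.
Gain = 110.737 / 153.308 = 0.7223 → 0.722.

0.722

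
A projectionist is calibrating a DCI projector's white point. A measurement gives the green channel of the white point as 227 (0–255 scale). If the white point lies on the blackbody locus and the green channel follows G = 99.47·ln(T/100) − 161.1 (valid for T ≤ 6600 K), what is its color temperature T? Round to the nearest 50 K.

4950 K

ln t = (227 + 161.1) / 99.47 = 3.9017.
t = e^3.9017 = 49.485.
T = 100·t = 4949 K → 4950 K to the nearest 50 K.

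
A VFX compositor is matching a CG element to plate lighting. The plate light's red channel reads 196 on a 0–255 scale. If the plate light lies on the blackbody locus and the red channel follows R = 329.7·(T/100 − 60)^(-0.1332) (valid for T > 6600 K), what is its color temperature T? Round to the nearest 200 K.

(t − 60)^(-0.1332) = 196/329.7 = 0.59448.
t − 60 = 0.59448^(1/-0.1332) = 0.59448^(-7.508) = 49.621, so t = 109.621.
T = 100·t = 10962 K → 11000 K to the nearest 200 K.

11000 K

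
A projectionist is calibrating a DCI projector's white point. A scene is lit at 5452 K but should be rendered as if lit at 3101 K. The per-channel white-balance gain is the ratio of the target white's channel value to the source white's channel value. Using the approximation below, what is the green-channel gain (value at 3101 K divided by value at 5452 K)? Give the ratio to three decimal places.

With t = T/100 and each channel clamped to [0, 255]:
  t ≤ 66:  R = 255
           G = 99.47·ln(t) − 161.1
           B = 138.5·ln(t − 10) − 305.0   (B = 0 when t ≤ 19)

0.763

At 5452 K (t = 54.52):
  G = 99.47·ln 54.52 − 161.1 = 99.47·3.9986 − 161.1 = 236.638.
At 3101 K (t = 31.01):
  G = 99.47·ln 31.01 − 161.1 = 99.47·3.4343 − 161.1 = 180.511.
Gain = 180.511 / 236.638 = 0.7628 → 0.763.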